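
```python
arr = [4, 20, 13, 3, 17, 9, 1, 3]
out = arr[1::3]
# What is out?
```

arr has length 8. The slice arr[1::3] selects indices [1, 4, 7] (1->20, 4->17, 7->3), giving [20, 17, 3].

[20, 17, 3]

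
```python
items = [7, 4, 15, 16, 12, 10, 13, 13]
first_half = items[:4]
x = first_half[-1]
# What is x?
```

items has length 8. The slice items[:4] selects indices [0, 1, 2, 3] (0->7, 1->4, 2->15, 3->16), giving [7, 4, 15, 16]. So first_half = [7, 4, 15, 16]. Then first_half[-1] = 16.

16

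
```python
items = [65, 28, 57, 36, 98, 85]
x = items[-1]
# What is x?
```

items has length 6. Negative index -1 maps to positive index 6 + (-1) = 5. items[5] = 85.

85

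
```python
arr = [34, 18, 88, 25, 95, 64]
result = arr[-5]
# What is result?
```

arr has length 6. Negative index -5 maps to positive index 6 + (-5) = 1. arr[1] = 18.

18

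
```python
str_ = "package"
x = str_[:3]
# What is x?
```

str_ has length 7. The slice str_[:3] selects indices [0, 1, 2] (0->'p', 1->'a', 2->'c'), giving 'pac'.

'pac'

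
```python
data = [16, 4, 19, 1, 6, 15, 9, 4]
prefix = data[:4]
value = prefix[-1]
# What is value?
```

data has length 8. The slice data[:4] selects indices [0, 1, 2, 3] (0->16, 1->4, 2->19, 3->1), giving [16, 4, 19, 1]. So prefix = [16, 4, 19, 1]. Then prefix[-1] = 1.

1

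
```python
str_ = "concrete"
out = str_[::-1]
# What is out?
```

str_ has length 8. The slice str_[::-1] selects indices [7, 6, 5, 4, 3, 2, 1, 0] (7->'e', 6->'t', 5->'e', 4->'r', 3->'c', 2->'n', 1->'o', 0->'c'), giving 'etercnoc'.

'etercnoc'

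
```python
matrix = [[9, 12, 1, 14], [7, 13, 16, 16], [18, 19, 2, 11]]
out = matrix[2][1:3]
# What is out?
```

matrix[2] = [18, 19, 2, 11]. matrix[2] has length 4. The slice matrix[2][1:3] selects indices [1, 2] (1->19, 2->2), giving [19, 2].

[19, 2]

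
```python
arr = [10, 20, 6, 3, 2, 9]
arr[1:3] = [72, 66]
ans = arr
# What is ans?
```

arr starts as [10, 20, 6, 3, 2, 9] (length 6). The slice arr[1:3] covers indices [1, 2] with values [20, 6]. Replacing that slice with [72, 66] (same length) produces [10, 72, 66, 3, 2, 9].

[10, 72, 66, 3, 2, 9]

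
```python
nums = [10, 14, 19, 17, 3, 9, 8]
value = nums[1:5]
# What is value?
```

nums has length 7. The slice nums[1:5] selects indices [1, 2, 3, 4] (1->14, 2->19, 3->17, 4->3), giving [14, 19, 17, 3].

[14, 19, 17, 3]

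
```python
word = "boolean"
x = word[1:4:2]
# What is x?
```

word has length 7. The slice word[1:4:2] selects indices [1, 3] (1->'o', 3->'l'), giving 'ol'.

'ol'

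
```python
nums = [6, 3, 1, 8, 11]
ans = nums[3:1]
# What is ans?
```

nums has length 5. The slice nums[3:1] resolves to an empty index range, so the result is [].

[]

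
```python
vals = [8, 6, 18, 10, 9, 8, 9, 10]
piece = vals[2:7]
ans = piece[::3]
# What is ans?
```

vals has length 8. The slice vals[2:7] selects indices [2, 3, 4, 5, 6] (2->18, 3->10, 4->9, 5->8, 6->9), giving [18, 10, 9, 8, 9]. So piece = [18, 10, 9, 8, 9]. piece has length 5. The slice piece[::3] selects indices [0, 3] (0->18, 3->8), giving [18, 8].

[18, 8]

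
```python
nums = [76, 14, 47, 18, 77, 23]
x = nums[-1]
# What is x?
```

nums has length 6. Negative index -1 maps to positive index 6 + (-1) = 5. nums[5] = 23.

23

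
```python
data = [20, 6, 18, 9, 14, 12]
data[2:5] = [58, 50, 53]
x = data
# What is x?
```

data starts as [20, 6, 18, 9, 14, 12] (length 6). The slice data[2:5] covers indices [2, 3, 4] with values [18, 9, 14]. Replacing that slice with [58, 50, 53] (same length) produces [20, 6, 58, 50, 53, 12].

[20, 6, 58, 50, 53, 12]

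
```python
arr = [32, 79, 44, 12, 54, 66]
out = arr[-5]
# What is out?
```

arr has length 6. Negative index -5 maps to positive index 6 + (-5) = 1. arr[1] = 79.

79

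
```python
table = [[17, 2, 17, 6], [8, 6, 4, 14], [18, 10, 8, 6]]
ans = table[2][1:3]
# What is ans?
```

table[2] = [18, 10, 8, 6]. table[2] has length 4. The slice table[2][1:3] selects indices [1, 2] (1->10, 2->8), giving [10, 8].

[10, 8]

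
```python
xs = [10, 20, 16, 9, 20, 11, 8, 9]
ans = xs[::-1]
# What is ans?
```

xs has length 8. The slice xs[::-1] selects indices [7, 6, 5, 4, 3, 2, 1, 0] (7->9, 6->8, 5->11, 4->20, 3->9, 2->16, 1->20, 0->10), giving [9, 8, 11, 20, 9, 16, 20, 10].

[9, 8, 11, 20, 9, 16, 20, 10]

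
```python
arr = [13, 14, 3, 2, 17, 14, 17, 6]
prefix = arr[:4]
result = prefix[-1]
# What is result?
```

arr has length 8. The slice arr[:4] selects indices [0, 1, 2, 3] (0->13, 1->14, 2->3, 3->2), giving [13, 14, 3, 2]. So prefix = [13, 14, 3, 2]. Then prefix[-1] = 2.

2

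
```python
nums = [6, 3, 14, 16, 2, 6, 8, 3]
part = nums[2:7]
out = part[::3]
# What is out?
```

nums has length 8. The slice nums[2:7] selects indices [2, 3, 4, 5, 6] (2->14, 3->16, 4->2, 5->6, 6->8), giving [14, 16, 2, 6, 8]. So part = [14, 16, 2, 6, 8]. part has length 5. The slice part[::3] selects indices [0, 3] (0->14, 3->6), giving [14, 6].

[14, 6]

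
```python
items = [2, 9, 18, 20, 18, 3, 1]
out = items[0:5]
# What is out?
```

items has length 7. The slice items[0:5] selects indices [0, 1, 2, 3, 4] (0->2, 1->9, 2->18, 3->20, 4->18), giving [2, 9, 18, 20, 18].

[2, 9, 18, 20, 18]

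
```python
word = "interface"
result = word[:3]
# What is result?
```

word has length 9. The slice word[:3] selects indices [0, 1, 2] (0->'i', 1->'n', 2->'t'), giving 'int'.

'int'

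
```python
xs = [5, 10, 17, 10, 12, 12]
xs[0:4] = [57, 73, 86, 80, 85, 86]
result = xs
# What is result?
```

xs starts as [5, 10, 17, 10, 12, 12] (length 6). The slice xs[0:4] covers indices [0, 1, 2, 3] with values [5, 10, 17, 10]. Replacing that slice with [57, 73, 86, 80, 85, 86] (different length) produces [57, 73, 86, 80, 85, 86, 12, 12].

[57, 73, 86, 80, 85, 86, 12, 12]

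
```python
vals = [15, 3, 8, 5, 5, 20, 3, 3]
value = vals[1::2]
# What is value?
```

vals has length 8. The slice vals[1::2] selects indices [1, 3, 5, 7] (1->3, 3->5, 5->20, 7->3), giving [3, 5, 20, 3].

[3, 5, 20, 3]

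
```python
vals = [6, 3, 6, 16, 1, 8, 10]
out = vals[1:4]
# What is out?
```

vals has length 7. The slice vals[1:4] selects indices [1, 2, 3] (1->3, 2->6, 3->16), giving [3, 6, 16].

[3, 6, 16]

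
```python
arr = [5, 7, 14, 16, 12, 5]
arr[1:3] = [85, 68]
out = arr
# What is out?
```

arr starts as [5, 7, 14, 16, 12, 5] (length 6). The slice arr[1:3] covers indices [1, 2] with values [7, 14]. Replacing that slice with [85, 68] (same length) produces [5, 85, 68, 16, 12, 5].

[5, 85, 68, 16, 12, 5]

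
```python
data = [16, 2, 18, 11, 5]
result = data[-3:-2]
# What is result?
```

data has length 5. The slice data[-3:-2] selects indices [2] (2->18), giving [18].

[18]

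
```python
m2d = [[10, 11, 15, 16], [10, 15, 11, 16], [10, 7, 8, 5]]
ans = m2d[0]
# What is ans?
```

m2d has 3 rows. Row 0 is [10, 11, 15, 16].

[10, 11, 15, 16]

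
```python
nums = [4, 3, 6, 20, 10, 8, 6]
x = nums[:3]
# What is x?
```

nums has length 7. The slice nums[:3] selects indices [0, 1, 2] (0->4, 1->3, 2->6), giving [4, 3, 6].

[4, 3, 6]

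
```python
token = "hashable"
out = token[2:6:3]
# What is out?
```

token has length 8. The slice token[2:6:3] selects indices [2, 5] (2->'s', 5->'b'), giving 'sb'.

'sb'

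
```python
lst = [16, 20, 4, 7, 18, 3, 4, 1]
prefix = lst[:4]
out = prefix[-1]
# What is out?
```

lst has length 8. The slice lst[:4] selects indices [0, 1, 2, 3] (0->16, 1->20, 2->4, 3->7), giving [16, 20, 4, 7]. So prefix = [16, 20, 4, 7]. Then prefix[-1] = 7.

7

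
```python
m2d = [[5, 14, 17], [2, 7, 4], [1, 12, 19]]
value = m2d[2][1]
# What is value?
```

m2d[2] = [1, 12, 19]. Taking column 1 of that row yields 12.

12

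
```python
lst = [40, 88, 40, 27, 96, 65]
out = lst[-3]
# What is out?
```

lst has length 6. Negative index -3 maps to positive index 6 + (-3) = 3. lst[3] = 27.

27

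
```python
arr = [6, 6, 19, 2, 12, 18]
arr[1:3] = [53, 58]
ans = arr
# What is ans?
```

arr starts as [6, 6, 19, 2, 12, 18] (length 6). The slice arr[1:3] covers indices [1, 2] with values [6, 19]. Replacing that slice with [53, 58] (same length) produces [6, 53, 58, 2, 12, 18].

[6, 53, 58, 2, 12, 18]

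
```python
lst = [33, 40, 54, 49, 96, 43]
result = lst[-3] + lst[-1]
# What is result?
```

lst has length 6. Negative index -3 maps to positive index 6 + (-3) = 3. lst[3] = 49.
lst has length 6. Negative index -1 maps to positive index 6 + (-1) = 5. lst[5] = 43.
Sum: 49 + 43 = 92.

92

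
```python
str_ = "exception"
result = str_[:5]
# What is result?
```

str_ has length 9. The slice str_[:5] selects indices [0, 1, 2, 3, 4] (0->'e', 1->'x', 2->'c', 3->'e', 4->'p'), giving 'excep'.

'excep'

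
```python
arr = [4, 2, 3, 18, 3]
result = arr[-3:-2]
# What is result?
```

arr has length 5. The slice arr[-3:-2] selects indices [2] (2->3), giving [3].

[3]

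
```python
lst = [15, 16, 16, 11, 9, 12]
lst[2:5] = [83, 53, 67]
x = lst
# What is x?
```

lst starts as [15, 16, 16, 11, 9, 12] (length 6). The slice lst[2:5] covers indices [2, 3, 4] with values [16, 11, 9]. Replacing that slice with [83, 53, 67] (same length) produces [15, 16, 83, 53, 67, 12].

[15, 16, 83, 53, 67, 12]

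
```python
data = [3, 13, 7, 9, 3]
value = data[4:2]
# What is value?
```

data has length 5. The slice data[4:2] resolves to an empty index range, so the result is [].

[]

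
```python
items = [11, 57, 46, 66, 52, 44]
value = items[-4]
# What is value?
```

items has length 6. Negative index -4 maps to positive index 6 + (-4) = 2. items[2] = 46.

46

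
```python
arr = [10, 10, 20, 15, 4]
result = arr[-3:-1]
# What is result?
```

arr has length 5. The slice arr[-3:-1] selects indices [2, 3] (2->20, 3->15), giving [20, 15].

[20, 15]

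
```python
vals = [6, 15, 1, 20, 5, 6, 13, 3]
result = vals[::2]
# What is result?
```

vals has length 8. The slice vals[::2] selects indices [0, 2, 4, 6] (0->6, 2->1, 4->5, 6->13), giving [6, 1, 5, 13].

[6, 1, 5, 13]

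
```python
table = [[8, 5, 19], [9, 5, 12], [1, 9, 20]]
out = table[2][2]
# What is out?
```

table[2] = [1, 9, 20]. Taking column 2 of that row yields 20.

20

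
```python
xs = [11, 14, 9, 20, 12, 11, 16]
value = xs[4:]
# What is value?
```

xs has length 7. The slice xs[4:] selects indices [4, 5, 6] (4->12, 5->11, 6->16), giving [12, 11, 16].

[12, 11, 16]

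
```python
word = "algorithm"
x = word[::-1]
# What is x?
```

word has length 9. The slice word[::-1] selects indices [8, 7, 6, 5, 4, 3, 2, 1, 0] (8->'m', 7->'h', 6->'t', 5->'i', 4->'r', 3->'o', 2->'g', 1->'l', 0->'a'), giving 'mhtirogla'.

'mhtirogla'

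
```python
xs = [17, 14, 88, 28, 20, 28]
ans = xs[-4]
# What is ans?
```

xs has length 6. Negative index -4 maps to positive index 6 + (-4) = 2. xs[2] = 88.

88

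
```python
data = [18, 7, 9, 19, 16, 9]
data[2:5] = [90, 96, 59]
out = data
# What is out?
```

data starts as [18, 7, 9, 19, 16, 9] (length 6). The slice data[2:5] covers indices [2, 3, 4] with values [9, 19, 16]. Replacing that slice with [90, 96, 59] (same length) produces [18, 7, 90, 96, 59, 9].

[18, 7, 90, 96, 59, 9]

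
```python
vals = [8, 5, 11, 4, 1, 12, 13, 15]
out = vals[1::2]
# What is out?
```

vals has length 8. The slice vals[1::2] selects indices [1, 3, 5, 7] (1->5, 3->4, 5->12, 7->15), giving [5, 4, 12, 15].

[5, 4, 12, 15]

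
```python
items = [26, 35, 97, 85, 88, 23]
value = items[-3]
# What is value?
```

items has length 6. Negative index -3 maps to positive index 6 + (-3) = 3. items[3] = 85.

85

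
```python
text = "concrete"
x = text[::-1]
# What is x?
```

text has length 8. The slice text[::-1] selects indices [7, 6, 5, 4, 3, 2, 1, 0] (7->'e', 6->'t', 5->'e', 4->'r', 3->'c', 2->'n', 1->'o', 0->'c'), giving 'etercnoc'.

'etercnoc'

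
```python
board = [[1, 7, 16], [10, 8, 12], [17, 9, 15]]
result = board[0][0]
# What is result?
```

board[0] = [1, 7, 16]. Taking column 0 of that row yields 1.

1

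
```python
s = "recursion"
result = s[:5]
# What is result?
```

s has length 9. The slice s[:5] selects indices [0, 1, 2, 3, 4] (0->'r', 1->'e', 2->'c', 3->'u', 4->'r'), giving 'recur'.

'recur'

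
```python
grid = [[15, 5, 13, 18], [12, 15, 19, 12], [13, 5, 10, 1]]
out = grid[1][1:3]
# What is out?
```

grid[1] = [12, 15, 19, 12]. grid[1] has length 4. The slice grid[1][1:3] selects indices [1, 2] (1->15, 2->19), giving [15, 19].

[15, 19]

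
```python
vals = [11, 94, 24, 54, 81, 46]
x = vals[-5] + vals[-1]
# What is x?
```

vals has length 6. Negative index -5 maps to positive index 6 + (-5) = 1. vals[1] = 94.
vals has length 6. Negative index -1 maps to positive index 6 + (-1) = 5. vals[5] = 46.
Sum: 94 + 46 = 140.

140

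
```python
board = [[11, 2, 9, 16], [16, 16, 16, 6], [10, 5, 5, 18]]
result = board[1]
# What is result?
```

board has 3 rows. Row 1 is [16, 16, 16, 6].

[16, 16, 16, 6]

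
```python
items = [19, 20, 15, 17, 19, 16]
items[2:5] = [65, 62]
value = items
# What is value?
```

items starts as [19, 20, 15, 17, 19, 16] (length 6). The slice items[2:5] covers indices [2, 3, 4] with values [15, 17, 19]. Replacing that slice with [65, 62] (different length) produces [19, 20, 65, 62, 16].

[19, 20, 65, 62, 16]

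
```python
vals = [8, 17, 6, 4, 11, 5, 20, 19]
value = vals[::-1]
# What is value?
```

vals has length 8. The slice vals[::-1] selects indices [7, 6, 5, 4, 3, 2, 1, 0] (7->19, 6->20, 5->5, 4->11, 3->4, 2->6, 1->17, 0->8), giving [19, 20, 5, 11, 4, 6, 17, 8].

[19, 20, 5, 11, 4, 6, 17, 8]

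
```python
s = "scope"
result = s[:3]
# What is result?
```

s has length 5. The slice s[:3] selects indices [0, 1, 2] (0->'s', 1->'c', 2->'o'), giving 'sco'.

'sco'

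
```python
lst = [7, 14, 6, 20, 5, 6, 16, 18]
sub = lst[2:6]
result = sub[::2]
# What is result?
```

lst has length 8. The slice lst[2:6] selects indices [2, 3, 4, 5] (2->6, 3->20, 4->5, 5->6), giving [6, 20, 5, 6]. So sub = [6, 20, 5, 6]. sub has length 4. The slice sub[::2] selects indices [0, 2] (0->6, 2->5), giving [6, 5].

[6, 5]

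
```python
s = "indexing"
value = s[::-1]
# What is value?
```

s has length 8. The slice s[::-1] selects indices [7, 6, 5, 4, 3, 2, 1, 0] (7->'g', 6->'n', 5->'i', 4->'x', 3->'e', 2->'d', 1->'n', 0->'i'), giving 'gnixedni'.

'gnixedni'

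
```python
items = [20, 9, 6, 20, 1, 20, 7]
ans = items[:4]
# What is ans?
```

items has length 7. The slice items[:4] selects indices [0, 1, 2, 3] (0->20, 1->9, 2->6, 3->20), giving [20, 9, 6, 20].

[20, 9, 6, 20]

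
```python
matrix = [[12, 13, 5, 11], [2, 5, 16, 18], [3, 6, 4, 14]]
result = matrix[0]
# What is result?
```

matrix has 3 rows. Row 0 is [12, 13, 5, 11].

[12, 13, 5, 11]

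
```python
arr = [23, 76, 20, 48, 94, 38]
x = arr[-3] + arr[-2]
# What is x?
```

arr has length 6. Negative index -3 maps to positive index 6 + (-3) = 3. arr[3] = 48.
arr has length 6. Negative index -2 maps to positive index 6 + (-2) = 4. arr[4] = 94.
Sum: 48 + 94 = 142.

142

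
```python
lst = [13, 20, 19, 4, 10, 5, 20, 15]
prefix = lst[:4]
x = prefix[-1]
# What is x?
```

lst has length 8. The slice lst[:4] selects indices [0, 1, 2, 3] (0->13, 1->20, 2->19, 3->4), giving [13, 20, 19, 4]. So prefix = [13, 20, 19, 4]. Then prefix[-1] = 4.

4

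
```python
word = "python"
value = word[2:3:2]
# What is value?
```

word has length 6. The slice word[2:3:2] selects indices [2] (2->'t'), giving 't'.

't'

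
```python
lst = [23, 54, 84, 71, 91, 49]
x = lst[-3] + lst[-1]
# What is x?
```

lst has length 6. Negative index -3 maps to positive index 6 + (-3) = 3. lst[3] = 71.
lst has length 6. Negative index -1 maps to positive index 6 + (-1) = 5. lst[5] = 49.
Sum: 71 + 49 = 120.

120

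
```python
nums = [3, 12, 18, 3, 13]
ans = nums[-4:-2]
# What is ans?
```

nums has length 5. The slice nums[-4:-2] selects indices [1, 2] (1->12, 2->18), giving [12, 18].

[12, 18]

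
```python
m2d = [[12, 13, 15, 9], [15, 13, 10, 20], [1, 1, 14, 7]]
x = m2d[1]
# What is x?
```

m2d has 3 rows. Row 1 is [15, 13, 10, 20].

[15, 13, 10, 20]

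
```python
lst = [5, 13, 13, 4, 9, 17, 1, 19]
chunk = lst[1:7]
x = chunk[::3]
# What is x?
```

lst has length 8. The slice lst[1:7] selects indices [1, 2, 3, 4, 5, 6] (1->13, 2->13, 3->4, 4->9, 5->17, 6->1), giving [13, 13, 4, 9, 17, 1]. So chunk = [13, 13, 4, 9, 17, 1]. chunk has length 6. The slice chunk[::3] selects indices [0, 3] (0->13, 3->9), giving [13, 9].

[13, 9]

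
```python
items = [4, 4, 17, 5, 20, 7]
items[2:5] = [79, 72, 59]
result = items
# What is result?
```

items starts as [4, 4, 17, 5, 20, 7] (length 6). The slice items[2:5] covers indices [2, 3, 4] with values [17, 5, 20]. Replacing that slice with [79, 72, 59] (same length) produces [4, 4, 79, 72, 59, 7].

[4, 4, 79, 72, 59, 7]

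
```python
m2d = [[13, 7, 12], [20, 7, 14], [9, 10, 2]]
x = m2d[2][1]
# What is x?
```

m2d[2] = [9, 10, 2]. Taking column 1 of that row yields 10.

10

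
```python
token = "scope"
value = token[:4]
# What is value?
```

token has length 5. The slice token[:4] selects indices [0, 1, 2, 3] (0->'s', 1->'c', 2->'o', 3->'p'), giving 'scop'.

'scop'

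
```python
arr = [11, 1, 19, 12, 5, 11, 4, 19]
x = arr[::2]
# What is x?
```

arr has length 8. The slice arr[::2] selects indices [0, 2, 4, 6] (0->11, 2->19, 4->5, 6->4), giving [11, 19, 5, 4].

[11, 19, 5, 4]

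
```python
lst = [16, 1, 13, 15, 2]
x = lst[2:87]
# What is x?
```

lst has length 5. The slice lst[2:87] selects indices [2, 3, 4] (2->13, 3->15, 4->2), giving [13, 15, 2].

[13, 15, 2]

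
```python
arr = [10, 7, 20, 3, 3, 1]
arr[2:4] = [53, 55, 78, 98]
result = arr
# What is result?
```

arr starts as [10, 7, 20, 3, 3, 1] (length 6). The slice arr[2:4] covers indices [2, 3] with values [20, 3]. Replacing that slice with [53, 55, 78, 98] (different length) produces [10, 7, 53, 55, 78, 98, 3, 1].

[10, 7, 53, 55, 78, 98, 3, 1]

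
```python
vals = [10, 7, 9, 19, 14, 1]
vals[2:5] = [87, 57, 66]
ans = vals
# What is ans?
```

vals starts as [10, 7, 9, 19, 14, 1] (length 6). The slice vals[2:5] covers indices [2, 3, 4] with values [9, 19, 14]. Replacing that slice with [87, 57, 66] (same length) produces [10, 7, 87, 57, 66, 1].

[10, 7, 87, 57, 66, 1]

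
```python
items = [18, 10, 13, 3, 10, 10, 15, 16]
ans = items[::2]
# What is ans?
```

items has length 8. The slice items[::2] selects indices [0, 2, 4, 6] (0->18, 2->13, 4->10, 6->15), giving [18, 13, 10, 15].

[18, 13, 10, 15]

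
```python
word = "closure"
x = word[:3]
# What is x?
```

word has length 7. The slice word[:3] selects indices [0, 1, 2] (0->'c', 1->'l', 2->'o'), giving 'clo'.

'clo'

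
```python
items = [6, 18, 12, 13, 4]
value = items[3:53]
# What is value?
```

items has length 5. The slice items[3:53] selects indices [3, 4] (3->13, 4->4), giving [13, 4].

[13, 4]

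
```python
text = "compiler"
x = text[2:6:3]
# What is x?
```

text has length 8. The slice text[2:6:3] selects indices [2, 5] (2->'m', 5->'l'), giving 'ml'.

'ml'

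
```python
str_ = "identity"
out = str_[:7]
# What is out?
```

str_ has length 8. The slice str_[:7] selects indices [0, 1, 2, 3, 4, 5, 6] (0->'i', 1->'d', 2->'e', 3->'n', 4->'t', 5->'i', 6->'t'), giving 'identit'.

'identit'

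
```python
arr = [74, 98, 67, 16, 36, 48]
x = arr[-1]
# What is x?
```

arr has length 6. Negative index -1 maps to positive index 6 + (-1) = 5. arr[5] = 48.

48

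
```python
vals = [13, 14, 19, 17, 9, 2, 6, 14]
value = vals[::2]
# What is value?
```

vals has length 8. The slice vals[::2] selects indices [0, 2, 4, 6] (0->13, 2->19, 4->9, 6->6), giving [13, 19, 9, 6].

[13, 19, 9, 6]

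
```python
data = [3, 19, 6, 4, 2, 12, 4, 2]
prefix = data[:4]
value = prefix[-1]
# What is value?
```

data has length 8. The slice data[:4] selects indices [0, 1, 2, 3] (0->3, 1->19, 2->6, 3->4), giving [3, 19, 6, 4]. So prefix = [3, 19, 6, 4]. Then prefix[-1] = 4.

4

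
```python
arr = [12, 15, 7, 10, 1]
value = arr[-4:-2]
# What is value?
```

arr has length 5. The slice arr[-4:-2] selects indices [1, 2] (1->15, 2->7), giving [15, 7].

[15, 7]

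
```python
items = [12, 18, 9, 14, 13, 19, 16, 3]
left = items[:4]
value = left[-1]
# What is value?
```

items has length 8. The slice items[:4] selects indices [0, 1, 2, 3] (0->12, 1->18, 2->9, 3->14), giving [12, 18, 9, 14]. So left = [12, 18, 9, 14]. Then left[-1] = 14.

14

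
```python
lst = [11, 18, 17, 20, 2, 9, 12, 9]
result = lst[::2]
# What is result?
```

lst has length 8. The slice lst[::2] selects indices [0, 2, 4, 6] (0->11, 2->17, 4->2, 6->12), giving [11, 17, 2, 12].

[11, 17, 2, 12]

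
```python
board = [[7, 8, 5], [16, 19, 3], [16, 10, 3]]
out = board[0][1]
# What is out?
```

board[0] = [7, 8, 5]. Taking column 1 of that row yields 8.

8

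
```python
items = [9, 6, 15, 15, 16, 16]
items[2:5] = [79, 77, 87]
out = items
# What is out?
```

items starts as [9, 6, 15, 15, 16, 16] (length 6). The slice items[2:5] covers indices [2, 3, 4] with values [15, 15, 16]. Replacing that slice with [79, 77, 87] (same length) produces [9, 6, 79, 77, 87, 16].

[9, 6, 79, 77, 87, 16]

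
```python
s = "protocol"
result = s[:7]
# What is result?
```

s has length 8. The slice s[:7] selects indices [0, 1, 2, 3, 4, 5, 6] (0->'p', 1->'r', 2->'o', 3->'t', 4->'o', 5->'c', 6->'o'), giving 'protoco'.

'protoco'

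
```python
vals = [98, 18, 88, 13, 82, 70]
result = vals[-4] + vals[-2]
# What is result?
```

vals has length 6. Negative index -4 maps to positive index 6 + (-4) = 2. vals[2] = 88.
vals has length 6. Negative index -2 maps to positive index 6 + (-2) = 4. vals[4] = 82.
Sum: 88 + 82 = 170.

170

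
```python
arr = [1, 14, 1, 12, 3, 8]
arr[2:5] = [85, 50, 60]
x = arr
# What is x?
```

arr starts as [1, 14, 1, 12, 3, 8] (length 6). The slice arr[2:5] covers indices [2, 3, 4] with values [1, 12, 3]. Replacing that slice with [85, 50, 60] (same length) produces [1, 14, 85, 50, 60, 8].

[1, 14, 85, 50, 60, 8]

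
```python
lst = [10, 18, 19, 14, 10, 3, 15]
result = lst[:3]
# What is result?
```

lst has length 7. The slice lst[:3] selects indices [0, 1, 2] (0->10, 1->18, 2->19), giving [10, 18, 19].

[10, 18, 19]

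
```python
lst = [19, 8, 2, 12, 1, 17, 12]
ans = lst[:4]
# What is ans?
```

lst has length 7. The slice lst[:4] selects indices [0, 1, 2, 3] (0->19, 1->8, 2->2, 3->12), giving [19, 8, 2, 12].

[19, 8, 2, 12]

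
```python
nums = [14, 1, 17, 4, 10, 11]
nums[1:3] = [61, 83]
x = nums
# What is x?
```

nums starts as [14, 1, 17, 4, 10, 11] (length 6). The slice nums[1:3] covers indices [1, 2] with values [1, 17]. Replacing that slice with [61, 83] (same length) produces [14, 61, 83, 4, 10, 11].

[14, 61, 83, 4, 10, 11]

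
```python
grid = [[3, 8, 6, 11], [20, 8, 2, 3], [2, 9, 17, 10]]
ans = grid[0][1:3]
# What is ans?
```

grid[0] = [3, 8, 6, 11]. grid[0] has length 4. The slice grid[0][1:3] selects indices [1, 2] (1->8, 2->6), giving [8, 6].

[8, 6]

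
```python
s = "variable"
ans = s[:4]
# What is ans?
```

s has length 8. The slice s[:4] selects indices [0, 1, 2, 3] (0->'v', 1->'a', 2->'r', 3->'i'), giving 'vari'.

'vari'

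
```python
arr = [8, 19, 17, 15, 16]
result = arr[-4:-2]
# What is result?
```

arr has length 5. The slice arr[-4:-2] selects indices [1, 2] (1->19, 2->17), giving [19, 17].

[19, 17]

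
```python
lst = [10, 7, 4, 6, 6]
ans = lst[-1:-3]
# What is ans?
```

lst has length 5. The slice lst[-1:-3] resolves to an empty index range, so the result is [].

[]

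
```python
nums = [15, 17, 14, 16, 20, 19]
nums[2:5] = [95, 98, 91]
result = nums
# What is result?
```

nums starts as [15, 17, 14, 16, 20, 19] (length 6). The slice nums[2:5] covers indices [2, 3, 4] with values [14, 16, 20]. Replacing that slice with [95, 98, 91] (same length) produces [15, 17, 95, 98, 91, 19].

[15, 17, 95, 98, 91, 19]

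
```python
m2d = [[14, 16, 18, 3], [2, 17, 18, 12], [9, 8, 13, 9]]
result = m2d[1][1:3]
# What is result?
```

m2d[1] = [2, 17, 18, 12]. m2d[1] has length 4. The slice m2d[1][1:3] selects indices [1, 2] (1->17, 2->18), giving [17, 18].

[17, 18]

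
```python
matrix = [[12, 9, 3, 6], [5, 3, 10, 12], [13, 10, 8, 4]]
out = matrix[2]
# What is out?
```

matrix has 3 rows. Row 2 is [13, 10, 8, 4].

[13, 10, 8, 4]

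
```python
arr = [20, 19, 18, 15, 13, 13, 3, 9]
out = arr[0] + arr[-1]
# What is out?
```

arr has length 8. arr[0] = 20.
arr has length 8. Negative index -1 maps to positive index 8 + (-1) = 7. arr[7] = 9.
Sum: 20 + 9 = 29.

29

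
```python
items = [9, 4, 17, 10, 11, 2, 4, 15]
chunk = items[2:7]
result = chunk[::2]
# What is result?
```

items has length 8. The slice items[2:7] selects indices [2, 3, 4, 5, 6] (2->17, 3->10, 4->11, 5->2, 6->4), giving [17, 10, 11, 2, 4]. So chunk = [17, 10, 11, 2, 4]. chunk has length 5. The slice chunk[::2] selects indices [0, 2, 4] (0->17, 2->11, 4->4), giving [17, 11, 4].

[17, 11, 4]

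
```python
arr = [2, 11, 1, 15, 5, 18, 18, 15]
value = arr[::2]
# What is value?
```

arr has length 8. The slice arr[::2] selects indices [0, 2, 4, 6] (0->2, 2->1, 4->5, 6->18), giving [2, 1, 5, 18].

[2, 1, 5, 18]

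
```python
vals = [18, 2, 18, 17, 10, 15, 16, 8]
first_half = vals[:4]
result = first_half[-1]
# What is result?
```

vals has length 8. The slice vals[:4] selects indices [0, 1, 2, 3] (0->18, 1->2, 2->18, 3->17), giving [18, 2, 18, 17]. So first_half = [18, 2, 18, 17]. Then first_half[-1] = 17.

17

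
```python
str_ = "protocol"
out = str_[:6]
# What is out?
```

str_ has length 8. The slice str_[:6] selects indices [0, 1, 2, 3, 4, 5] (0->'p', 1->'r', 2->'o', 3->'t', 4->'o', 5->'c'), giving 'protoc'.

'protoc'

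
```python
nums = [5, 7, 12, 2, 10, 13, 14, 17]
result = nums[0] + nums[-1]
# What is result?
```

nums has length 8. nums[0] = 5.
nums has length 8. Negative index -1 maps to positive index 8 + (-1) = 7. nums[7] = 17.
Sum: 5 + 17 = 22.

22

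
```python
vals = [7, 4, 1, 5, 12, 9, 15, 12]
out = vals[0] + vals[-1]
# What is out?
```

vals has length 8. vals[0] = 7.
vals has length 8. Negative index -1 maps to positive index 8 + (-1) = 7. vals[7] = 12.
Sum: 7 + 12 = 19.

19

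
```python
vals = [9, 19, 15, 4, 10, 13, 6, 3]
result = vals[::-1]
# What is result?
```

vals has length 8. The slice vals[::-1] selects indices [7, 6, 5, 4, 3, 2, 1, 0] (7->3, 6->6, 5->13, 4->10, 3->4, 2->15, 1->19, 0->9), giving [3, 6, 13, 10, 4, 15, 19, 9].

[3, 6, 13, 10, 4, 15, 19, 9]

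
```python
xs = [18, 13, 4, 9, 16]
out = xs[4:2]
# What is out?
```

xs has length 5. The slice xs[4:2] resolves to an empty index range, so the result is [].

[]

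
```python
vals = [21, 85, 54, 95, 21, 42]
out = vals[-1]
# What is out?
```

vals has length 6. Negative index -1 maps to positive index 6 + (-1) = 5. vals[5] = 42.

42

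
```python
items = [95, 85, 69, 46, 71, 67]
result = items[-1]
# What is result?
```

items has length 6. Negative index -1 maps to positive index 6 + (-1) = 5. items[5] = 67.

67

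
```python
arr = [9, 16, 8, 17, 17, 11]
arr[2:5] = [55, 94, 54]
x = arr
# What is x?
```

arr starts as [9, 16, 8, 17, 17, 11] (length 6). The slice arr[2:5] covers indices [2, 3, 4] with values [8, 17, 17]. Replacing that slice with [55, 94, 54] (same length) produces [9, 16, 55, 94, 54, 11].

[9, 16, 55, 94, 54, 11]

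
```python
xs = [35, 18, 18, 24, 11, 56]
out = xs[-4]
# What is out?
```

xs has length 6. Negative index -4 maps to positive index 6 + (-4) = 2. xs[2] = 18.

18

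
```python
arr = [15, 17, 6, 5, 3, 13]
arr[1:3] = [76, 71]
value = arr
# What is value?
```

arr starts as [15, 17, 6, 5, 3, 13] (length 6). The slice arr[1:3] covers indices [1, 2] with values [17, 6]. Replacing that slice with [76, 71] (same length) produces [15, 76, 71, 5, 3, 13].

[15, 76, 71, 5, 3, 13]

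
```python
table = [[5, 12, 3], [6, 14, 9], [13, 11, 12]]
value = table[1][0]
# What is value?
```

table[1] = [6, 14, 9]. Taking column 0 of that row yields 6.

6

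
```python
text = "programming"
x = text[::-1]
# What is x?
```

text has length 11. The slice text[::-1] selects indices [10, 9, 8, 7, 6, 5, 4, 3, 2, 1, 0] (10->'g', 9->'n', 8->'i', 7->'m', 6->'m', 5->'a', 4->'r', 3->'g', 2->'o', 1->'r', 0->'p'), giving 'gnimmargorp'.

'gnimmargorp'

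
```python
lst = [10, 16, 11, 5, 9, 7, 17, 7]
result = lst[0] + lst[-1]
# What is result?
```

lst has length 8. lst[0] = 10.
lst has length 8. Negative index -1 maps to positive index 8 + (-1) = 7. lst[7] = 7.
Sum: 10 + 7 = 17.

17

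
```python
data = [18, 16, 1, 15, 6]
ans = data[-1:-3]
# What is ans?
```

data has length 5. The slice data[-1:-3] resolves to an empty index range, so the result is [].

[]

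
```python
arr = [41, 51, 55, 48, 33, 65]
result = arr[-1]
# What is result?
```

arr has length 6. Negative index -1 maps to positive index 6 + (-1) = 5. arr[5] = 65.

65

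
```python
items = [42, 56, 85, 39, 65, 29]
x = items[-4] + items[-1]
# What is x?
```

items has length 6. Negative index -4 maps to positive index 6 + (-4) = 2. items[2] = 85.
items has length 6. Negative index -1 maps to positive index 6 + (-1) = 5. items[5] = 29.
Sum: 85 + 29 = 114.

114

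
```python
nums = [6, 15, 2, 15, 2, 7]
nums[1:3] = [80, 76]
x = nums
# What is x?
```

nums starts as [6, 15, 2, 15, 2, 7] (length 6). The slice nums[1:3] covers indices [1, 2] with values [15, 2]. Replacing that slice with [80, 76] (same length) produces [6, 80, 76, 15, 2, 7].

[6, 80, 76, 15, 2, 7]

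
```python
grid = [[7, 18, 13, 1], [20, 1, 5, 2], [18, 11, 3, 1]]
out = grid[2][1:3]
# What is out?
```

grid[2] = [18, 11, 3, 1]. grid[2] has length 4. The slice grid[2][1:3] selects indices [1, 2] (1->11, 2->3), giving [11, 3].

[11, 3]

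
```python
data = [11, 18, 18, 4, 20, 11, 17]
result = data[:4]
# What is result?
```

data has length 7. The slice data[:4] selects indices [0, 1, 2, 3] (0->11, 1->18, 2->18, 3->4), giving [11, 18, 18, 4].

[11, 18, 18, 4]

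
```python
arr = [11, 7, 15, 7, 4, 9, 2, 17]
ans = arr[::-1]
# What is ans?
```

arr has length 8. The slice arr[::-1] selects indices [7, 6, 5, 4, 3, 2, 1, 0] (7->17, 6->2, 5->9, 4->4, 3->7, 2->15, 1->7, 0->11), giving [17, 2, 9, 4, 7, 15, 7, 11].

[17, 2, 9, 4, 7, 15, 7, 11]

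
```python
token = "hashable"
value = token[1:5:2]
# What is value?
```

token has length 8. The slice token[1:5:2] selects indices [1, 3] (1->'a', 3->'h'), giving 'ah'.

'ah'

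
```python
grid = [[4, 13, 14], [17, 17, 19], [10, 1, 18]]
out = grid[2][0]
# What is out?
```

grid[2] = [10, 1, 18]. Taking column 0 of that row yields 10.

10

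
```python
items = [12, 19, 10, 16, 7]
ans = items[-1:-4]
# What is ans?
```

items has length 5. The slice items[-1:-4] resolves to an empty index range, so the result is [].

[]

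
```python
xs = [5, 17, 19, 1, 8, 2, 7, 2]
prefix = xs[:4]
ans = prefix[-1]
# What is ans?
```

xs has length 8. The slice xs[:4] selects indices [0, 1, 2, 3] (0->5, 1->17, 2->19, 3->1), giving [5, 17, 19, 1]. So prefix = [5, 17, 19, 1]. Then prefix[-1] = 1.

1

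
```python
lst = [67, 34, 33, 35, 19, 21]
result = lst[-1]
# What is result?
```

lst has length 6. Negative index -1 maps to positive index 6 + (-1) = 5. lst[5] = 21.

21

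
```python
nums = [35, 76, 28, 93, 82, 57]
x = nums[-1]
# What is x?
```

nums has length 6. Negative index -1 maps to positive index 6 + (-1) = 5. nums[5] = 57.

57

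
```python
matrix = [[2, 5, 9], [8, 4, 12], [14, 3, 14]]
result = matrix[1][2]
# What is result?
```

matrix[1] = [8, 4, 12]. Taking column 2 of that row yields 12.

12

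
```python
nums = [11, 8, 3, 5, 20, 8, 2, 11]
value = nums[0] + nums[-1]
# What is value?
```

nums has length 8. nums[0] = 11.
nums has length 8. Negative index -1 maps to positive index 8 + (-1) = 7. nums[7] = 11.
Sum: 11 + 11 = 22.

22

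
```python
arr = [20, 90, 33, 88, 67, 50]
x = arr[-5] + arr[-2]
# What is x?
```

arr has length 6. Negative index -5 maps to positive index 6 + (-5) = 1. arr[1] = 90.
arr has length 6. Negative index -2 maps to positive index 6 + (-2) = 4. arr[4] = 67.
Sum: 90 + 67 = 157.

157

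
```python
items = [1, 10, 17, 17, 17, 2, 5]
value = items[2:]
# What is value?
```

items has length 7. The slice items[2:] selects indices [2, 3, 4, 5, 6] (2->17, 3->17, 4->17, 5->2, 6->5), giving [17, 17, 17, 2, 5].

[17, 17, 17, 2, 5]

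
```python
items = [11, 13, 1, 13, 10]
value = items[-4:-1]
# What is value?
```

items has length 5. The slice items[-4:-1] selects indices [1, 2, 3] (1->13, 2->1, 3->13), giving [13, 1, 13].

[13, 1, 13]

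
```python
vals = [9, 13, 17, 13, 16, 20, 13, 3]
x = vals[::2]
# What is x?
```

vals has length 8. The slice vals[::2] selects indices [0, 2, 4, 6] (0->9, 2->17, 4->16, 6->13), giving [9, 17, 16, 13].

[9, 17, 16, 13]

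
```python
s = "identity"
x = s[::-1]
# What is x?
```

s has length 8. The slice s[::-1] selects indices [7, 6, 5, 4, 3, 2, 1, 0] (7->'y', 6->'t', 5->'i', 4->'t', 3->'n', 2->'e', 1->'d', 0->'i'), giving 'ytitnedi'.

'ytitnedi'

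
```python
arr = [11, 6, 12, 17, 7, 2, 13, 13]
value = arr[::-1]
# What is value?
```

arr has length 8. The slice arr[::-1] selects indices [7, 6, 5, 4, 3, 2, 1, 0] (7->13, 6->13, 5->2, 4->7, 3->17, 2->12, 1->6, 0->11), giving [13, 13, 2, 7, 17, 12, 6, 11].

[13, 13, 2, 7, 17, 12, 6, 11]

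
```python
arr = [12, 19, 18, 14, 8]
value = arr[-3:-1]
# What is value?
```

arr has length 5. The slice arr[-3:-1] selects indices [2, 3] (2->18, 3->14), giving [18, 14].

[18, 14]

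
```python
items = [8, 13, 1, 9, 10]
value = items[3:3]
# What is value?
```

items has length 5. The slice items[3:3] resolves to an empty index range, so the result is [].

[]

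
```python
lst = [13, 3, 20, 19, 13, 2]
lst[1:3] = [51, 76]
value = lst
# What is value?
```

lst starts as [13, 3, 20, 19, 13, 2] (length 6). The slice lst[1:3] covers indices [1, 2] with values [3, 20]. Replacing that slice with [51, 76] (same length) produces [13, 51, 76, 19, 13, 2].

[13, 51, 76, 19, 13, 2]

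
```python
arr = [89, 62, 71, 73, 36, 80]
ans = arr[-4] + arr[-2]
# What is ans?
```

arr has length 6. Negative index -4 maps to positive index 6 + (-4) = 2. arr[2] = 71.
arr has length 6. Negative index -2 maps to positive index 6 + (-2) = 4. arr[4] = 36.
Sum: 71 + 36 = 107.

107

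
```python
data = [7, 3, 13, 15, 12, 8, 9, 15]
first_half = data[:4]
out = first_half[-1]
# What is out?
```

data has length 8. The slice data[:4] selects indices [0, 1, 2, 3] (0->7, 1->3, 2->13, 3->15), giving [7, 3, 13, 15]. So first_half = [7, 3, 13, 15]. Then first_half[-1] = 15.

15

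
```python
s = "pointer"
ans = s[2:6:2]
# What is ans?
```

s has length 7. The slice s[2:6:2] selects indices [2, 4] (2->'i', 4->'t'), giving 'it'.

'it'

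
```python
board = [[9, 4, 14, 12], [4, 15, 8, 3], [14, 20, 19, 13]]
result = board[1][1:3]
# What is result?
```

board[1] = [4, 15, 8, 3]. board[1] has length 4. The slice board[1][1:3] selects indices [1, 2] (1->15, 2->8), giving [15, 8].

[15, 8]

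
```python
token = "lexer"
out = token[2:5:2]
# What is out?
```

token has length 5. The slice token[2:5:2] selects indices [2, 4] (2->'x', 4->'r'), giving 'xr'.

'xr'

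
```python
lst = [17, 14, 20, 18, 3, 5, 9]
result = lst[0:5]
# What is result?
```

lst has length 7. The slice lst[0:5] selects indices [0, 1, 2, 3, 4] (0->17, 1->14, 2->20, 3->18, 4->3), giving [17, 14, 20, 18, 3].

[17, 14, 20, 18, 3]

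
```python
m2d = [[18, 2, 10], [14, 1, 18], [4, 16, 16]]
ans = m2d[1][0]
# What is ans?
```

m2d[1] = [14, 1, 18]. Taking column 0 of that row yields 14.

14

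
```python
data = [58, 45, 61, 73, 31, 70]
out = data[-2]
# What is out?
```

data has length 6. Negative index -2 maps to positive index 6 + (-2) = 4. data[4] = 31.

31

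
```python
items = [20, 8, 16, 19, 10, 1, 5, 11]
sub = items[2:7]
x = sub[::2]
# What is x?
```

items has length 8. The slice items[2:7] selects indices [2, 3, 4, 5, 6] (2->16, 3->19, 4->10, 5->1, 6->5), giving [16, 19, 10, 1, 5]. So sub = [16, 19, 10, 1, 5]. sub has length 5. The slice sub[::2] selects indices [0, 2, 4] (0->16, 2->10, 4->5), giving [16, 10, 5].

[16, 10, 5]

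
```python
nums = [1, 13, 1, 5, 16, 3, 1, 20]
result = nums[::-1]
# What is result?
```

nums has length 8. The slice nums[::-1] selects indices [7, 6, 5, 4, 3, 2, 1, 0] (7->20, 6->1, 5->3, 4->16, 3->5, 2->1, 1->13, 0->1), giving [20, 1, 3, 16, 5, 1, 13, 1].

[20, 1, 3, 16, 5, 1, 13, 1]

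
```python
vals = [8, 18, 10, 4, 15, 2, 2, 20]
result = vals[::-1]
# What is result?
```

vals has length 8. The slice vals[::-1] selects indices [7, 6, 5, 4, 3, 2, 1, 0] (7->20, 6->2, 5->2, 4->15, 3->4, 2->10, 1->18, 0->8), giving [20, 2, 2, 15, 4, 10, 18, 8].

[20, 2, 2, 15, 4, 10, 18, 8]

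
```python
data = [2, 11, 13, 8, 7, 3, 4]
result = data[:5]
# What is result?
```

data has length 7. The slice data[:5] selects indices [0, 1, 2, 3, 4] (0->2, 1->11, 2->13, 3->8, 4->7), giving [2, 11, 13, 8, 7].

[2, 11, 13, 8, 7]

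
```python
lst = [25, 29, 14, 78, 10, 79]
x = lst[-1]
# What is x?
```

lst has length 6. Negative index -1 maps to positive index 6 + (-1) = 5. lst[5] = 79.

79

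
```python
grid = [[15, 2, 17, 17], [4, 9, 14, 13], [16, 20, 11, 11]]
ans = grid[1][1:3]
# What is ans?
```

grid[1] = [4, 9, 14, 13]. grid[1] has length 4. The slice grid[1][1:3] selects indices [1, 2] (1->9, 2->14), giving [9, 14].

[9, 14]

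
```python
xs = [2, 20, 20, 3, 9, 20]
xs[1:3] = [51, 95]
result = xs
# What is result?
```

xs starts as [2, 20, 20, 3, 9, 20] (length 6). The slice xs[1:3] covers indices [1, 2] with values [20, 20]. Replacing that slice with [51, 95] (same length) produces [2, 51, 95, 3, 9, 20].

[2, 51, 95, 3, 9, 20]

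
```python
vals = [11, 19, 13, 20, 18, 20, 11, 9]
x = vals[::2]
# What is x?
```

vals has length 8. The slice vals[::2] selects indices [0, 2, 4, 6] (0->11, 2->13, 4->18, 6->11), giving [11, 13, 18, 11].

[11, 13, 18, 11]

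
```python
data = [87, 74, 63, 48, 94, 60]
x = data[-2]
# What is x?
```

data has length 6. Negative index -2 maps to positive index 6 + (-2) = 4. data[4] = 94.

94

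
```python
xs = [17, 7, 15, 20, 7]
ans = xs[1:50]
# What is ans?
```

xs has length 5. The slice xs[1:50] selects indices [1, 2, 3, 4] (1->7, 2->15, 3->20, 4->7), giving [7, 15, 20, 7].

[7, 15, 20, 7]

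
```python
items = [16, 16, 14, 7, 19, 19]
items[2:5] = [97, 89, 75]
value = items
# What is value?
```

items starts as [16, 16, 14, 7, 19, 19] (length 6). The slice items[2:5] covers indices [2, 3, 4] with values [14, 7, 19]. Replacing that slice with [97, 89, 75] (same length) produces [16, 16, 97, 89, 75, 19].

[16, 16, 97, 89, 75, 19]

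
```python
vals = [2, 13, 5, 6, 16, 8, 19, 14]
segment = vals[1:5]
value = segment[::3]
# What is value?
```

vals has length 8. The slice vals[1:5] selects indices [1, 2, 3, 4] (1->13, 2->5, 3->6, 4->16), giving [13, 5, 6, 16]. So segment = [13, 5, 6, 16]. segment has length 4. The slice segment[::3] selects indices [0, 3] (0->13, 3->16), giving [13, 16].

[13, 16]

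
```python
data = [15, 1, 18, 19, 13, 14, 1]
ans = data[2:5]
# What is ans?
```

data has length 7. The slice data[2:5] selects indices [2, 3, 4] (2->18, 3->19, 4->13), giving [18, 19, 13].

[18, 19, 13]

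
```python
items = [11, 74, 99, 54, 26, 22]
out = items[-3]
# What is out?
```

items has length 6. Negative index -3 maps to positive index 6 + (-3) = 3. items[3] = 54.

54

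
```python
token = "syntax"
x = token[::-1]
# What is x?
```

token has length 6. The slice token[::-1] selects indices [5, 4, 3, 2, 1, 0] (5->'x', 4->'a', 3->'t', 2->'n', 1->'y', 0->'s'), giving 'xatnys'.

'xatnys'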